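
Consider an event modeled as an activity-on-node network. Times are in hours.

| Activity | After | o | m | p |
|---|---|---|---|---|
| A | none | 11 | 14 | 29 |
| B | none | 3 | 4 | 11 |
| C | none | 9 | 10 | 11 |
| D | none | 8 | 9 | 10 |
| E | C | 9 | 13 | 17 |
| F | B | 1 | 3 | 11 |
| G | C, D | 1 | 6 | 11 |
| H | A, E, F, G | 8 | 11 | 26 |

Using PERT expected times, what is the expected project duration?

te_A = (11 + 4·14 + 29)/6 = 96/6 = 16
te_B = (3 + 4·4 + 11)/6 = 30/6 = 5
te_C = (9 + 4·10 + 11)/6 = 60/6 = 10
te_D = (8 + 4·9 + 10)/6 = 54/6 = 9
te_E = (9 + 4·13 + 17)/6 = 78/6 = 13
te_F = (1 + 4·3 + 11)/6 = 24/6 = 4
te_G = (1 + 4·6 + 11)/6 = 36/6 = 6
te_H = (8 + 4·11 + 26)/6 = 78/6 = 13

Forward pass:
ES_A = 0; EF_A = 16
ES_B = 0; EF_B = 5
ES_C = 0; EF_C = 10
ES_D = 0; EF_D = 9
ES_E = 10; EF_E = 10+13 = 23
ES_F = 5; EF_F = 5+4 = 9
ES_G = max(EF_C=10, EF_D=9) = 10; EF_G = 10+6 = 16
ES_H = max(EF_A=16, EF_E=23, EF_F=9, EF_G=16) = 23; EF_H = 23+13 = 36
Expected project duration μ = 36 hours. Critical path: C → E → H.

36 hours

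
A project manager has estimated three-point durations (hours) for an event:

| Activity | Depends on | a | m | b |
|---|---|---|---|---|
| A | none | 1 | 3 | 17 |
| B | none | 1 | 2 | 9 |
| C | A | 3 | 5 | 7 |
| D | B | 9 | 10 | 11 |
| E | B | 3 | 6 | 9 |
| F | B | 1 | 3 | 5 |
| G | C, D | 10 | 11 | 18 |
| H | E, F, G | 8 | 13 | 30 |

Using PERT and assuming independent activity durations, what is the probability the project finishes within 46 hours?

te_A = (1 + 4·3 + 17)/6 = 30/6 = 5; σ²_A = ((17−1)/6)² = 7.111
te_B = (1 + 4·2 + 9)/6 = 18/6 = 3; σ²_B = ((9−1)/6)² = 1.778
te_C = (3 + 4·5 + 7)/6 = 30/6 = 5; σ²_C = ((7−3)/6)² = 0.444
te_D = (9 + 4·10 + 11)/6 = 60/6 = 10; σ²_D = ((11−9)/6)² = 0.111
te_E = (3 + 4·6 + 9)/6 = 36/6 = 6; σ²_E = ((9−3)/6)² = 1.000
te_F = (1 + 4·3 + 5)/6 = 18/6 = 3; σ²_F = ((5−1)/6)² = 0.444
te_G = (10 + 4·11 + 18)/6 = 72/6 = 12; σ²_G = ((18−10)/6)² = 1.778
te_H = (8 + 4·13 + 30)/6 = 90/6 = 15; σ²_H = ((30−8)/6)² = 13.444

Forward pass:
ES_A = 0; EF_A = 5
ES_B = 0; EF_B = 3
ES_C = 5; EF_C = 5+5 = 10
ES_D = 3; EF_D = 3+10 = 13
ES_E = 3; EF_E = 3+6 = 9
ES_F = 3; EF_F = 3+3 = 6
ES_G = max(EF_C=10, EF_D=13) = 13; EF_G = 13+12 = 25
ES_H = max(EF_E=9, EF_F=6, EF_G=25) = 25; EF_H = 25+15 = 40
Expected project duration μ = 40 hours. Critical path: B → D → G → H.

Variance along critical path = 1.778 + 0.111 + 1.778 + 13.444 = 17.111; σ = √17.111 = 4.137 hours.
Z = (46 − 40) / 4.137 = 1.450
P(T ≤ 46) = Φ(1.450) ≈ 0.927

0.927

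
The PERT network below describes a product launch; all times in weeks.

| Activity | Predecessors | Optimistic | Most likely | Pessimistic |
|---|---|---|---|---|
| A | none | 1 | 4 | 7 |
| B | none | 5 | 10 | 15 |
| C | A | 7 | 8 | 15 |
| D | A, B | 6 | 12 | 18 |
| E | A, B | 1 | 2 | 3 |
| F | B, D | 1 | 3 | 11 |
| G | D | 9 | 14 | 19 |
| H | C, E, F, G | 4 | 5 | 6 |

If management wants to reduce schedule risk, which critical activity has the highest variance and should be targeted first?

D

te_A = (1 + 4·4 + 7)/6 = 24/6 = 4; σ²_A = ((7−1)/6)² = 1.000
te_B = (5 + 4·10 + 15)/6 = 60/6 = 10; σ²_B = ((15−5)/6)² = 2.778
te_C = (7 + 4·8 + 15)/6 = 54/6 = 9; σ²_C = ((15−7)/6)² = 1.778
te_D = (6 + 4·12 + 18)/6 = 72/6 = 12; σ²_D = ((18−6)/6)² = 4.000
te_E = (1 + 4·2 + 3)/6 = 12/6 = 2; σ²_E = ((3−1)/6)² = 0.111
te_F = (1 + 4·3 + 11)/6 = 24/6 = 4; σ²_F = ((11−1)/6)² = 2.778
te_G = (9 + 4·14 + 19)/6 = 84/6 = 14; σ²_G = ((19−9)/6)² = 2.778
te_H = (4 + 4·5 + 6)/6 = 30/6 = 5; σ²_H = ((6−4)/6)² = 0.111

Forward pass:
ES_A = 0; EF_A = 4
ES_B = 0; EF_B = 10
ES_C = 4; EF_C = 4+9 = 13
ES_D = max(EF_A=4, EF_B=10) = 10; EF_D = 10+12 = 22
ES_E = max(EF_A=4, EF_B=10) = 10; EF_E = 10+2 = 12
ES_F = max(EF_B=10, EF_D=22) = 22; EF_F = 22+4 = 26
ES_G = 22; EF_G = 22+14 = 36
ES_H = max(EF_C=13, EF_E=12, EF_F=26, EF_G=36) = 36; EF_H = 36+5 = 41
Expected project duration μ = 41 weeks. Critical path: B → D → G → H.

Variances on critical path: σ²_B=2.778, σ²_D=4.000, σ²_G=2.778, σ²_H=0.111.
Largest is σ²_D = 4.000.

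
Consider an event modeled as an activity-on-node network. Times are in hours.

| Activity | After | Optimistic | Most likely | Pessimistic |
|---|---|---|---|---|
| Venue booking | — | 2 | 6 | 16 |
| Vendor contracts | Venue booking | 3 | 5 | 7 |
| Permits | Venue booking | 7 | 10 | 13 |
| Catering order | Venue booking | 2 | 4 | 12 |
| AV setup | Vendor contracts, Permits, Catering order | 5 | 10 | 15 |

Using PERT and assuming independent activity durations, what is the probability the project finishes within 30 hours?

te_Venue booking = (2 + 4·6 + 16)/6 = 42/6 = 7; σ²_Venue booking = ((16−2)/6)² = 5.444
te_Vendor contracts = (3 + 4·5 + 7)/6 = 30/6 = 5; σ²_Vendor contracts = ((7−3)/6)² = 0.444
te_Permits = (7 + 4·10 + 13)/6 = 60/6 = 10; σ²_Permits = ((13−7)/6)² = 1.000
te_Catering order = (2 + 4·4 + 12)/6 = 30/6 = 5; σ²_Catering order = ((12−2)/6)² = 2.778
te_AV setup = (5 + 4·10 + 15)/6 = 60/6 = 10; σ²_AV setup = ((15−5)/6)² = 2.778

Forward pass:
ES_Venue booking = 0; EF_Venue booking = 7
ES_Vendor contracts = 7; EF_Vendor contracts = 7+5 = 12
ES_Permits = 7; EF_Permits = 7+10 = 17
ES_Catering order = 7; EF_Catering order = 7+5 = 12
ES_AV setup = max(EF_Vendor contracts=12, EF_Permits=17, EF_Catering order=12) = 17; EF_AV setup = 17+10 = 27
Expected project duration μ = 27 hours. Critical path: Venue booking → Permits → AV setup.

Variance along critical path = 5.444 + 1.000 + 2.778 = 9.222; σ = √9.222 = 3.037 hours.
Z = (30 − 27) / 3.037 = 0.988
P(T ≤ 30) = Φ(0.988) ≈ 0.838

0.838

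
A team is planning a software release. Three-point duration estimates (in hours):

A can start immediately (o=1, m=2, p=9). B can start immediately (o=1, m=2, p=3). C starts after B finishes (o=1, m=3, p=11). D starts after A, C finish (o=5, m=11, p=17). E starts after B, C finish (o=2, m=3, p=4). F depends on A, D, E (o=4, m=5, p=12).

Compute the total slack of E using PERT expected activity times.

8 hours

te_A = (1 + 4·2 + 9)/6 = 18/6 = 3
te_B = (1 + 4·2 + 3)/6 = 12/6 = 2
te_C = (1 + 4·3 + 11)/6 = 24/6 = 4
te_D = (5 + 4·11 + 17)/6 = 66/6 = 11
te_E = (2 + 4·3 + 4)/6 = 18/6 = 3
te_F = (4 + 4·5 + 12)/6 = 36/6 = 6

Forward pass:
ES_A = 0; EF_A = 3
ES_B = 0; EF_B = 2
ES_C = 2; EF_C = 2+4 = 6
ES_D = max(EF_A=3, EF_C=6) = 6; EF_D = 6+11 = 17
ES_E = max(EF_B=2, EF_C=6) = 6; EF_E = 6+3 = 9
ES_F = max(EF_A=3, EF_D=17, EF_E=9) = 17; EF_F = 17+6 = 23
Expected project duration μ = 23 hours. Critical path: B → C → D → F.

Backward pass:
LF_F = 23; LS_F = 23−6 = 17
LF_E = LS_F = 17; LS_E = 17−3 = 14
LF_D = LS_F = 17; LS_D = 17−11 = 6
LF_C = min(LS_D=6, LS_E=14) = 6; LS_C = 6−4 = 2
LF_B = min(LS_C=2, LS_E=14) = 2; LS_B = 2−2 = 0
LF_A = min(LS_D=6, LS_F=17) = 6; LS_A = 6−3 = 3
Slack_E = LS_E − ES_E = 14 − 6 = 8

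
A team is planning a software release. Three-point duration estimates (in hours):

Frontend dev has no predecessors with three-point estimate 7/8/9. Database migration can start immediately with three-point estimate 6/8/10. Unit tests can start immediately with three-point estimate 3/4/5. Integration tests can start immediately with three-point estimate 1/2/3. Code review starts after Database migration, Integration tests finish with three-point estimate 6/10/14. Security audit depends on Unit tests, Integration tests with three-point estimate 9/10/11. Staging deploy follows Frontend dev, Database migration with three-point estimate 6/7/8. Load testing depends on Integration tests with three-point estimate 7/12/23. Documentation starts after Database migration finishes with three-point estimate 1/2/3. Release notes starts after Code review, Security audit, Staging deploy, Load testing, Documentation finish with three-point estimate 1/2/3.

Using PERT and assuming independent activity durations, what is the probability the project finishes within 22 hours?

0.905

te_Frontend dev = (7 + 4·8 + 9)/6 = 48/6 = 8; σ²_Frontend dev = ((9−7)/6)² = 0.111
te_Database migration = (6 + 4·8 + 10)/6 = 48/6 = 8; σ²_Database migration = ((10−6)/6)² = 0.444
te_Unit tests = (3 + 4·4 + 5)/6 = 24/6 = 4; σ²_Unit tests = ((5−3)/6)² = 0.111
te_Integration tests = (1 + 4·2 + 3)/6 = 12/6 = 2; σ²_Integration tests = ((3−1)/6)² = 0.111
te_Code review = (6 + 4·10 + 14)/6 = 60/6 = 10; σ²_Code review = ((14−6)/6)² = 1.778
te_Security audit = (9 + 4·10 + 11)/6 = 60/6 = 10; σ²_Security audit = ((11−9)/6)² = 0.111
te_Staging deploy = (6 + 4·7 + 8)/6 = 42/6 = 7; σ²_Staging deploy = ((8−6)/6)² = 0.111
te_Load testing = (7 + 4·12 + 23)/6 = 78/6 = 13; σ²_Load testing = ((23−7)/6)² = 7.111
te_Documentation = (1 + 4·2 + 3)/6 = 12/6 = 2; σ²_Documentation = ((3−1)/6)² = 0.111
te_Release notes = (1 + 4·2 + 3)/6 = 12/6 = 2; σ²_Release notes = ((3−1)/6)² = 0.111

Forward pass:
ES_Frontend dev = 0; EF_Frontend dev = 8
ES_Database migration = 0; EF_Database migration = 8
ES_Unit tests = 0; EF_Unit tests = 4
ES_Integration tests = 0; EF_Integration tests = 2
ES_Code review = max(EF_Database migration=8, EF_Integration tests=2) = 8; EF_Code review = 8+10 = 18
ES_Security audit = max(EF_Unit tests=4, EF_Integration tests=2) = 4; EF_Security audit = 4+10 = 14
ES_Staging deploy = max(EF_Frontend dev=8, EF_Database migration=8) = 8; EF_Staging deploy = 8+7 = 15
ES_Load testing = 2; EF_Load testing = 2+13 = 15
ES_Documentation = 8; EF_Documentation = 8+2 = 10
ES_Release notes = max(EF_Code review=18, EF_Security audit=14, EF_Staging deploy=15, EF_Load testing=15, EF_Documentation=10) = 18; EF_Release notes = 18+2 = 20
Expected project duration μ = 20 hours. Critical path: Database migration → Code review → Release notes.

Variance along critical path = 0.444 + 1.778 + 0.111 = 2.333; σ = √2.333 = 1.528 hours.
Z = (22 − 20) / 1.528 = 1.309
P(T ≤ 22) = Φ(1.309) ≈ 0.905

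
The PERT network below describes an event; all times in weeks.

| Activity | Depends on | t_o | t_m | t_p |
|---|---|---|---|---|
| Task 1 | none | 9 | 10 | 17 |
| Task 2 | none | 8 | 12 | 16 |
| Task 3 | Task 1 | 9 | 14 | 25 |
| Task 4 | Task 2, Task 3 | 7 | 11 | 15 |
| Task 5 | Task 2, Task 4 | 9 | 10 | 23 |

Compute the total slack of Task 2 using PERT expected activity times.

te_Task 1 = (9 + 4·10 + 17)/6 = 66/6 = 11
te_Task 2 = (8 + 4·12 + 16)/6 = 72/6 = 12
te_Task 3 = (9 + 4·14 + 25)/6 = 90/6 = 15
te_Task 4 = (7 + 4·11 + 15)/6 = 66/6 = 11
te_Task 5 = (9 + 4·10 + 23)/6 = 72/6 = 12

Forward pass:
ES_Task 1 = 0; EF_Task 1 = 11
ES_Task 2 = 0; EF_Task 2 = 12
ES_Task 3 = 11; EF_Task 3 = 11+15 = 26
ES_Task 4 = max(EF_Task 2=12, EF_Task 3=26) = 26; EF_Task 4 = 26+11 = 37
ES_Task 5 = max(EF_Task 2=12, EF_Task 4=37) = 37; EF_Task 5 = 37+12 = 49
Expected project duration μ = 49 weeks. Critical path: Task 1 → Task 3 → Task 4 → Task 5.

Backward pass:
LF_Task 5 = 49; LS_Task 5 = 49−12 = 37
LF_Task 4 = LS_Task 5 = 37; LS_Task 4 = 37−11 = 26
LF_Task 3 = LS_Task 4 = 26; LS_Task 3 = 26−15 = 11
LF_Task 2 = min(LS_Task 4=26, LS_Task 5=37) = 26; LS_Task 2 = 26−12 = 14
LF_Task 1 = LS_Task 3 = 11; LS_Task 1 = 11−11 = 0
Slack_Task 2 = LS_Task 2 − ES_Task 2 = 14 − 0 = 14

14 weeks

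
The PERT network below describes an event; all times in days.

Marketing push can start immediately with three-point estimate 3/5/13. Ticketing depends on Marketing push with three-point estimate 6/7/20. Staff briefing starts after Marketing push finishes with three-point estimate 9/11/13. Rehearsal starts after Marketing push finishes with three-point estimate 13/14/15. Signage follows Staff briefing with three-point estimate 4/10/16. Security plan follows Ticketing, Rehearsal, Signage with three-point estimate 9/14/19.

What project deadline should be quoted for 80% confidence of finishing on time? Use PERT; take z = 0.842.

43.7 days

te_Marketing push = (3 + 4·5 + 13)/6 = 36/6 = 6; σ²_Marketing push = ((13−3)/6)² = 2.778
te_Ticketing = (6 + 4·7 + 20)/6 = 54/6 = 9; σ²_Ticketing = ((20−6)/6)² = 5.444
te_Staff briefing = (9 + 4·11 + 13)/6 = 66/6 = 11; σ²_Staff briefing = ((13−9)/6)² = 0.444
te_Rehearsal = (13 + 4·14 + 15)/6 = 84/6 = 14; σ²_Rehearsal = ((15−13)/6)² = 0.111
te_Signage = (4 + 4·10 + 16)/6 = 60/6 = 10; σ²_Signage = ((16−4)/6)² = 4.000
te_Security plan = (9 + 4·14 + 19)/6 = 84/6 = 14; σ²_Security plan = ((19−9)/6)² = 2.778

Forward pass:
ES_Marketing push = 0; EF_Marketing push = 6
ES_Ticketing = 6; EF_Ticketing = 6+9 = 15
ES_Staff briefing = 6; EF_Staff briefing = 6+11 = 17
ES_Rehearsal = 6; EF_Rehearsal = 6+14 = 20
ES_Signage = 17; EF_Signage = 17+10 = 27
ES_Security plan = max(EF_Ticketing=15, EF_Rehearsal=20, EF_Signage=27) = 27; EF_Security plan = 27+14 = 41
Expected project duration μ = 41 days. Critical path: Marketing push → Staff briefing → Signage → Security plan.

Variance along critical path = 2.778 + 0.444 + 4.000 + 2.778 = 10.000; σ = 3.162 days.
D = μ + z·σ = 41 + 0.842·3.162 = 43.7 days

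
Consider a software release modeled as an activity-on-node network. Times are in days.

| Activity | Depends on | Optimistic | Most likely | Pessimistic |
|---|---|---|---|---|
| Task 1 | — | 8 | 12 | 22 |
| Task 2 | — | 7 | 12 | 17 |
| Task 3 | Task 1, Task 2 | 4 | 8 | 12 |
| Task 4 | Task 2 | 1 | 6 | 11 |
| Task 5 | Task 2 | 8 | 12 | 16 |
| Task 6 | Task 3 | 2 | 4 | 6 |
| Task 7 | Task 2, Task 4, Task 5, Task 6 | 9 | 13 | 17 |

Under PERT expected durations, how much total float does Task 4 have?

7 days

te_Task 1 = (8 + 4·12 + 22)/6 = 78/6 = 13
te_Task 2 = (7 + 4·12 + 17)/6 = 72/6 = 12
te_Task 3 = (4 + 4·8 + 12)/6 = 48/6 = 8
te_Task 4 = (1 + 4·6 + 11)/6 = 36/6 = 6
te_Task 5 = (8 + 4·12 + 16)/6 = 72/6 = 12
te_Task 6 = (2 + 4·4 + 6)/6 = 24/6 = 4
te_Task 7 = (9 + 4·13 + 17)/6 = 78/6 = 13

Forward pass:
ES_Task 1 = 0; EF_Task 1 = 13
ES_Task 2 = 0; EF_Task 2 = 12
ES_Task 3 = max(EF_Task 1=13, EF_Task 2=12) = 13; EF_Task 3 = 13+8 = 21
ES_Task 4 = 12; EF_Task 4 = 12+6 = 18
ES_Task 5 = 12; EF_Task 5 = 12+12 = 24
ES_Task 6 = 21; EF_Task 6 = 21+4 = 25
ES_Task 7 = max(EF_Task 2=12, EF_Task 4=18, EF_Task 5=24, EF_Task 6=25) = 25; EF_Task 7 = 25+13 = 38
Expected project duration μ = 38 days. Critical path: Task 1 → Task 3 → Task 6 → Task 7.

Backward pass:
LF_Task 7 = 38; LS_Task 7 = 38−13 = 25
LF_Task 6 = LS_Task 7 = 25; LS_Task 6 = 25−4 = 21
LF_Task 5 = LS_Task 7 = 25; LS_Task 5 = 25−12 = 13
LF_Task 4 = LS_Task 7 = 25; LS_Task 4 = 25−6 = 19
LF_Task 3 = LS_Task 6 = 21; LS_Task 3 = 21−8 = 13
LF_Task 2 = min(LS_Task 3=13, LS_Task 4=19, LS_Task 5=13, LS_Task 7=25) = 13; LS_Task 2 = 13−12 = 1
LF_Task 1 = LS_Task 3 = 13; LS_Task 1 = 13−13 = 0
Slack_Task 4 = LS_Task 4 − ES_Task 4 = 19 − 12 = 7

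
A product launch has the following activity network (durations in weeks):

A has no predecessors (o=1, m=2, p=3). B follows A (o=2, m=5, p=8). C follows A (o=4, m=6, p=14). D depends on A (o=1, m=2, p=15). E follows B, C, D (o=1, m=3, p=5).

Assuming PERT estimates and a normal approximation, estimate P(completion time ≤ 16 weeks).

0.986

te_A = (1 + 4·2 + 3)/6 = 12/6 = 2; σ²_A = ((3−1)/6)² = 0.111
te_B = (2 + 4·5 + 8)/6 = 30/6 = 5; σ²_B = ((8−2)/6)² = 1.000
te_C = (4 + 4·6 + 14)/6 = 42/6 = 7; σ²_C = ((14−4)/6)² = 2.778
te_D = (1 + 4·2 + 15)/6 = 24/6 = 4; σ²_D = ((15−1)/6)² = 5.444
te_E = (1 + 4·3 + 5)/6 = 18/6 = 3; σ²_E = ((5−1)/6)² = 0.444

Forward pass:
ES_A = 0; EF_A = 2
ES_B = 2; EF_B = 2+5 = 7
ES_C = 2; EF_C = 2+7 = 9
ES_D = 2; EF_D = 2+4 = 6
ES_E = max(EF_B=7, EF_C=9, EF_D=6) = 9; EF_E = 9+3 = 12
Expected project duration μ = 12 weeks. Critical path: A → C → E.

Variance along critical path = 0.111 + 2.778 + 0.444 = 3.333; σ = √3.333 = 1.826 weeks.
Z = (16 − 12) / 1.826 = 2.191
P(T ≤ 16) = Φ(2.191) ≈ 0.986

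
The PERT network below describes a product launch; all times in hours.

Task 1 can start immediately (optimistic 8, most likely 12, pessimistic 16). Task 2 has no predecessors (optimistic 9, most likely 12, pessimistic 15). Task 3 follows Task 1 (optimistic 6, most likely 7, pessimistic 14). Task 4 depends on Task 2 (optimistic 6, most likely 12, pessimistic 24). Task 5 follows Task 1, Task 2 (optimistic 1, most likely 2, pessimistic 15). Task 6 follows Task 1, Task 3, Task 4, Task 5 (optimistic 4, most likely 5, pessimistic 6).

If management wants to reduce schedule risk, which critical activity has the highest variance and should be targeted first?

Task 4

te_Task 1 = (8 + 4·12 + 16)/6 = 72/6 = 12; σ²_Task 1 = ((16−8)/6)² = 1.778
te_Task 2 = (9 + 4·12 + 15)/6 = 72/6 = 12; σ²_Task 2 = ((15−9)/6)² = 1.000
te_Task 3 = (6 + 4·7 + 14)/6 = 48/6 = 8; σ²_Task 3 = ((14−6)/6)² = 1.778
te_Task 4 = (6 + 4·12 + 24)/6 = 78/6 = 13; σ²_Task 4 = ((24−6)/6)² = 9.000
te_Task 5 = (1 + 4·2 + 15)/6 = 24/6 = 4; σ²_Task 5 = ((15−1)/6)² = 5.444
te_Task 6 = (4 + 4·5 + 6)/6 = 30/6 = 5; σ²_Task 6 = ((6−4)/6)² = 0.111

Forward pass:
ES_Task 1 = 0; EF_Task 1 = 12
ES_Task 2 = 0; EF_Task 2 = 12
ES_Task 3 = 12; EF_Task 3 = 12+8 = 20
ES_Task 4 = 12; EF_Task 4 = 12+13 = 25
ES_Task 5 = max(EF_Task 1=12, EF_Task 2=12) = 12; EF_Task 5 = 12+4 = 16
ES_Task 6 = max(EF_Task 1=12, EF_Task 3=20, EF_Task 4=25, EF_Task 5=16) = 25; EF_Task 6 = 25+5 = 30
Expected project duration μ = 30 hours. Critical path: Task 2 → Task 4 → Task 6.

Variances on critical path: σ²_Task 2=1.000, σ²_Task 4=9.000, σ²_Task 6=0.111.
Largest is σ²_Task 4 = 9.000.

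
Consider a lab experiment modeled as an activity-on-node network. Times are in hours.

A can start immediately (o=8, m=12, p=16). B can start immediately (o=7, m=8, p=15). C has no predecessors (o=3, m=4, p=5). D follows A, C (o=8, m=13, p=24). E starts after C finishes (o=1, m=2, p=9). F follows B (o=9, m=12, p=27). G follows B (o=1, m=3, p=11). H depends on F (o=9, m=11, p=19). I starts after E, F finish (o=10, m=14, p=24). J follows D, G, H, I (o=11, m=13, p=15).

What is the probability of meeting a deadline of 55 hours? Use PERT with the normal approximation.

0.836

te_A = (8 + 4·12 + 16)/6 = 72/6 = 12; σ²_A = ((16−8)/6)² = 1.778
te_B = (7 + 4·8 + 15)/6 = 54/6 = 9; σ²_B = ((15−7)/6)² = 1.778
te_C = (3 + 4·4 + 5)/6 = 24/6 = 4; σ²_C = ((5−3)/6)² = 0.111
te_D = (8 + 4·13 + 24)/6 = 84/6 = 14; σ²_D = ((24−8)/6)² = 7.111
te_E = (1 + 4·2 + 9)/6 = 18/6 = 3; σ²_E = ((9−1)/6)² = 1.778
te_F = (9 + 4·12 + 27)/6 = 84/6 = 14; σ²_F = ((27−9)/6)² = 9.000
te_G = (1 + 4·3 + 11)/6 = 24/6 = 4; σ²_G = ((11−1)/6)² = 2.778
te_H = (9 + 4·11 + 19)/6 = 72/6 = 12; σ²_H = ((19−9)/6)² = 2.778
te_I = (10 + 4·14 + 24)/6 = 90/6 = 15; σ²_I = ((24−10)/6)² = 5.444
te_J = (11 + 4·13 + 15)/6 = 78/6 = 13; σ²_J = ((15−11)/6)² = 0.444

Forward pass:
ES_A = 0; EF_A = 12
ES_B = 0; EF_B = 9
ES_C = 0; EF_C = 4
ES_D = max(EF_A=12, EF_C=4) = 12; EF_D = 12+14 = 26
ES_E = 4; EF_E = 4+3 = 7
ES_F = 9; EF_F = 9+14 = 23
ES_G = 9; EF_G = 9+4 = 13
ES_H = 23; EF_H = 23+12 = 35
ES_I = max(EF_E=7, EF_F=23) = 23; EF_I = 23+15 = 38
ES_J = max(EF_D=26, EF_G=13, EF_H=35, EF_I=38) = 38; EF_J = 38+13 = 51
Expected project duration μ = 51 hours. Critical path: B → F → I → J.

Variance along critical path = 1.778 + 9.000 + 5.444 + 0.444 = 16.667; σ = √16.667 = 4.082 hours.
Z = (55 − 51) / 4.082 = 0.980
P(T ≤ 55) = Φ(0.980) ≈ 0.836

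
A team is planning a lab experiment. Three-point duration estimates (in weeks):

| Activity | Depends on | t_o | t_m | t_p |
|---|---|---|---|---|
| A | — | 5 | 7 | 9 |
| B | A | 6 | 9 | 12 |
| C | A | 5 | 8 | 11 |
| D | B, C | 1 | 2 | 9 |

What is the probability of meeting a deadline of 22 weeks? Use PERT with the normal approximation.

0.953

te_A = (5 + 4·7 + 9)/6 = 42/6 = 7; σ²_A = ((9−5)/6)² = 0.444
te_B = (6 + 4·9 + 12)/6 = 54/6 = 9; σ²_B = ((12−6)/6)² = 1.000
te_C = (5 + 4·8 + 11)/6 = 48/6 = 8; σ²_C = ((11−5)/6)² = 1.000
te_D = (1 + 4·2 + 9)/6 = 18/6 = 3; σ²_D = ((9−1)/6)² = 1.778

Forward pass:
ES_A = 0; EF_A = 7
ES_B = 7; EF_B = 7+9 = 16
ES_C = 7; EF_C = 7+8 = 15
ES_D = max(EF_B=16, EF_C=15) = 16; EF_D = 16+3 = 19
Expected project duration μ = 19 weeks. Critical path: A → B → D.

Variance along critical path = 0.444 + 1.000 + 1.778 = 3.222; σ = √3.222 = 1.795 weeks.
Z = (22 − 19) / 1.795 = 1.671
P(T ≤ 22) = Φ(1.671) ≈ 0.953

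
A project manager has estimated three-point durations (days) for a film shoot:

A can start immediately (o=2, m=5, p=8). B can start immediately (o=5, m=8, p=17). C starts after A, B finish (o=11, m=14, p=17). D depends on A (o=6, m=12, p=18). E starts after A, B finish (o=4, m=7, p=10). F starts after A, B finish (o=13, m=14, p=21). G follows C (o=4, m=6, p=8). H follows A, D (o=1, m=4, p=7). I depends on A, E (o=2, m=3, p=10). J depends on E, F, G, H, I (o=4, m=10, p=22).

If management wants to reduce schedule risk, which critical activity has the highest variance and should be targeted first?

J

te_A = (2 + 4·5 + 8)/6 = 30/6 = 5; σ²_A = ((8−2)/6)² = 1.000
te_B = (5 + 4·8 + 17)/6 = 54/6 = 9; σ²_B = ((17−5)/6)² = 4.000
te_C = (11 + 4·14 + 17)/6 = 84/6 = 14; σ²_C = ((17−11)/6)² = 1.000
te_D = (6 + 4·12 + 18)/6 = 72/6 = 12; σ²_D = ((18−6)/6)² = 4.000
te_E = (4 + 4·7 + 10)/6 = 42/6 = 7; σ²_E = ((10−4)/6)² = 1.000
te_F = (13 + 4·14 + 21)/6 = 90/6 = 15; σ²_F = ((21−13)/6)² = 1.778
te_G = (4 + 4·6 + 8)/6 = 36/6 = 6; σ²_G = ((8−4)/6)² = 0.444
te_H = (1 + 4·4 + 7)/6 = 24/6 = 4; σ²_H = ((7−1)/6)² = 1.000
te_I = (2 + 4·3 + 10)/6 = 24/6 = 4; σ²_I = ((10−2)/6)² = 1.778
te_J = (4 + 4·10 + 22)/6 = 66/6 = 11; σ²_J = ((22−4)/6)² = 9.000

Forward pass:
ES_A = 0; EF_A = 5
ES_B = 0; EF_B = 9
ES_C = max(EF_A=5, EF_B=9) = 9; EF_C = 9+14 = 23
ES_D = 5; EF_D = 5+12 = 17
ES_E = max(EF_A=5, EF_B=9) = 9; EF_E = 9+7 = 16
ES_F = max(EF_A=5, EF_B=9) = 9; EF_F = 9+15 = 24
ES_G = 23; EF_G = 23+6 = 29
ES_H = max(EF_A=5, EF_D=17) = 17; EF_H = 17+4 = 21
ES_I = max(EF_A=5, EF_E=16) = 16; EF_I = 16+4 = 20
ES_J = max(EF_E=16, EF_F=24, EF_G=29, EF_H=21, EF_I=20) = 29; EF_J = 29+11 = 40
Expected project duration μ = 40 days. Critical path: B → C → G → J.

Variances on critical path: σ²_B=4.000, σ²_C=1.000, σ²_G=0.444, σ²_J=9.000.
Largest is σ²_J = 9.000.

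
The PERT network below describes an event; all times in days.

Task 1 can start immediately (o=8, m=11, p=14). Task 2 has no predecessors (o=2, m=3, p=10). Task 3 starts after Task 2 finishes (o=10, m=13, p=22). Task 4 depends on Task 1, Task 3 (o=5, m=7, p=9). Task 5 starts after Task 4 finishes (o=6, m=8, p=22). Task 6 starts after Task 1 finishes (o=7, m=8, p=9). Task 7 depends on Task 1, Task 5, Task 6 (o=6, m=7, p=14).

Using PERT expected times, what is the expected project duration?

43 days

te_Task 1 = (8 + 4·11 + 14)/6 = 66/6 = 11
te_Task 2 = (2 + 4·3 + 10)/6 = 24/6 = 4
te_Task 3 = (10 + 4·13 + 22)/6 = 84/6 = 14
te_Task 4 = (5 + 4·7 + 9)/6 = 42/6 = 7
te_Task 5 = (6 + 4·8 + 22)/6 = 60/6 = 10
te_Task 6 = (7 + 4·8 + 9)/6 = 48/6 = 8
te_Task 7 = (6 + 4·7 + 14)/6 = 48/6 = 8

Forward pass:
ES_Task 1 = 0; EF_Task 1 = 11
ES_Task 2 = 0; EF_Task 2 = 4
ES_Task 3 = 4; EF_Task 3 = 4+14 = 18
ES_Task 4 = max(EF_Task 1=11, EF_Task 3=18) = 18; EF_Task 4 = 18+7 = 25
ES_Task 5 = 25; EF_Task 5 = 25+10 = 35
ES_Task 6 = 11; EF_Task 6 = 11+8 = 19
ES_Task 7 = max(EF_Task 1=11, EF_Task 5=35, EF_Task 6=19) = 35; EF_Task 7 = 35+8 = 43
Expected project duration μ = 43 days. Critical path: Task 2 → Task 3 → Task 4 → Task 5 → Task 7.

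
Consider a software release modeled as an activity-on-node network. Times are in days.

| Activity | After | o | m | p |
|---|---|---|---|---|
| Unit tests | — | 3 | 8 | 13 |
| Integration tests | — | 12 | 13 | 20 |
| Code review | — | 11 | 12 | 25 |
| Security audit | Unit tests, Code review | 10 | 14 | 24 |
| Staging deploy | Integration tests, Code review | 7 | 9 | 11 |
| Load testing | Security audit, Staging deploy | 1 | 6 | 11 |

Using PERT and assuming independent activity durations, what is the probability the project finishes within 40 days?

te_Unit tests = (3 + 4·8 + 13)/6 = 48/6 = 8; σ²_Unit tests = ((13−3)/6)² = 2.778
te_Integration tests = (12 + 4·13 + 20)/6 = 84/6 = 14; σ²_Integration tests = ((20−12)/6)² = 1.778
te_Code review = (11 + 4·12 + 25)/6 = 84/6 = 14; σ²_Code review = ((25−11)/6)² = 5.444
te_Security audit = (10 + 4·14 + 24)/6 = 90/6 = 15; σ²_Security audit = ((24−10)/6)² = 5.444
te_Staging deploy = (7 + 4·9 + 11)/6 = 54/6 = 9; σ²_Staging deploy = ((11−7)/6)² = 0.444
te_Load testing = (1 + 4·6 + 11)/6 = 36/6 = 6; σ²_Load testing = ((11−1)/6)² = 2.778

Forward pass:
ES_Unit tests = 0; EF_Unit tests = 8
ES_Integration tests = 0; EF_Integration tests = 14
ES_Code review = 0; EF_Code review = 14
ES_Security audit = max(EF_Unit tests=8, EF_Code review=14) = 14; EF_Security audit = 14+15 = 29
ES_Staging deploy = max(EF_Integration tests=14, EF_Code review=14) = 14; EF_Staging deploy = 14+9 = 23
ES_Load testing = max(EF_Security audit=29, EF_Staging deploy=23) = 29; EF_Load testing = 29+6 = 35
Expected project duration μ = 35 days. Critical path: Code review → Security audit → Load testing.

Variance along critical path = 5.444 + 5.444 + 2.778 = 13.667; σ = √13.667 = 3.697 days.
Z = (40 − 35) / 3.697 = 1.353
P(T ≤ 40) = Φ(1.353) ≈ 0.912

0.912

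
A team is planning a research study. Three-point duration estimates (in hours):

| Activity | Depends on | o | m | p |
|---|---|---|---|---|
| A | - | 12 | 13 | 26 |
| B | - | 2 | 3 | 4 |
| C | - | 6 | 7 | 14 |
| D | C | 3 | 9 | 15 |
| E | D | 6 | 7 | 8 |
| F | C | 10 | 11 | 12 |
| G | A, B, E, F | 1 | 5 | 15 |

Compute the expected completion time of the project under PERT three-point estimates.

30 hours

te_A = (12 + 4·13 + 26)/6 = 90/6 = 15
te_B = (2 + 4·3 + 4)/6 = 18/6 = 3
te_C = (6 + 4·7 + 14)/6 = 48/6 = 8
te_D = (3 + 4·9 + 15)/6 = 54/6 = 9
te_E = (6 + 4·7 + 8)/6 = 42/6 = 7
te_F = (10 + 4·11 + 12)/6 = 66/6 = 11
te_G = (1 + 4·5 + 15)/6 = 36/6 = 6

Forward pass:
ES_A = 0; EF_A = 15
ES_B = 0; EF_B = 3
ES_C = 0; EF_C = 8
ES_D = 8; EF_D = 8+9 = 17
ES_E = 17; EF_E = 17+7 = 24
ES_F = 8; EF_F = 8+11 = 19
ES_G = max(EF_A=15, EF_B=3, EF_E=24, EF_F=19) = 24; EF_G = 24+6 = 30
Expected project duration μ = 30 hours. Critical path: C → D → E → G.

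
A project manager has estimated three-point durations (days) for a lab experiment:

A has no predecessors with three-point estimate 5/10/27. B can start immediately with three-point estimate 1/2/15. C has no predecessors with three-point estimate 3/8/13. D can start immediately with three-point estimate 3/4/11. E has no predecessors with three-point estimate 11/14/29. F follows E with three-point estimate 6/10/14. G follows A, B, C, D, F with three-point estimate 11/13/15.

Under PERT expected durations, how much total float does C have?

18 days

te_A = (5 + 4·10 + 27)/6 = 72/6 = 12
te_B = (1 + 4·2 + 15)/6 = 24/6 = 4
te_C = (3 + 4·8 + 13)/6 = 48/6 = 8
te_D = (3 + 4·4 + 11)/6 = 30/6 = 5
te_E = (11 + 4·14 + 29)/6 = 96/6 = 16
te_F = (6 + 4·10 + 14)/6 = 60/6 = 10
te_G = (11 + 4·13 + 15)/6 = 78/6 = 13

Forward pass:
ES_A = 0; EF_A = 12
ES_B = 0; EF_B = 4
ES_C = 0; EF_C = 8
ES_D = 0; EF_D = 5
ES_E = 0; EF_E = 16
ES_F = 16; EF_F = 16+10 = 26
ES_G = max(EF_A=12, EF_B=4, EF_C=8, EF_D=5, EF_F=26) = 26; EF_G = 26+13 = 39
Expected project duration μ = 39 days. Critical path: E → F → G.

Backward pass:
LF_G = 39; LS_G = 39−13 = 26
LF_F = LS_G = 26; LS_F = 26−10 = 16
LF_E = LS_F = 16; LS_E = 16−16 = 0
LF_D = LS_G = 26; LS_D = 26−5 = 21
LF_C = LS_G = 26; LS_C = 26−8 = 18
LF_B = LS_G = 26; LS_B = 26−4 = 22
LF_A = LS_G = 26; LS_A = 26−12 = 14
Slack_C = LS_C − ES_C = 18 − 0 = 18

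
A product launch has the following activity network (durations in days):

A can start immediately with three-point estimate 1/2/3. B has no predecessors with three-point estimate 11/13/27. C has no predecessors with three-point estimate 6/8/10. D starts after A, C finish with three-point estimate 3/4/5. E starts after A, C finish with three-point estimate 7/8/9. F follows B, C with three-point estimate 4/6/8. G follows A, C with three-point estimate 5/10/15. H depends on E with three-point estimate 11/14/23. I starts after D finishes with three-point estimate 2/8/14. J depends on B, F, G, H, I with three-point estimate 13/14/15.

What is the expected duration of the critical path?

te_A = (1 + 4·2 + 3)/6 = 12/6 = 2
te_B = (11 + 4·13 + 27)/6 = 90/6 = 15
te_C = (6 + 4·8 + 10)/6 = 48/6 = 8
te_D = (3 + 4·4 + 5)/6 = 24/6 = 4
te_E = (7 + 4·8 + 9)/6 = 48/6 = 8
te_F = (4 + 4·6 + 8)/6 = 36/6 = 6
te_G = (5 + 4·10 + 15)/6 = 60/6 = 10
te_H = (11 + 4·14 + 23)/6 = 90/6 = 15
te_I = (2 + 4·8 + 14)/6 = 48/6 = 8
te_J = (13 + 4·14 + 15)/6 = 84/6 = 14

Forward pass:
ES_A = 0; EF_A = 2
ES_B = 0; EF_B = 15
ES_C = 0; EF_C = 8
ES_D = max(EF_A=2, EF_C=8) = 8; EF_D = 8+4 = 12
ES_E = max(EF_A=2, EF_C=8) = 8; EF_E = 8+8 = 16
ES_F = max(EF_B=15, EF_C=8) = 15; EF_F = 15+6 = 21
ES_G = max(EF_A=2, EF_C=8) = 8; EF_G = 8+10 = 18
ES_H = 16; EF_H = 16+15 = 31
ES_I = 12; EF_I = 12+8 = 20
ES_J = max(EF_B=15, EF_F=21, EF_G=18, EF_H=31, EF_I=20) = 31; EF_J = 31+14 = 45
Expected project duration μ = 45 days. Critical path: C → E → H → J.

45 days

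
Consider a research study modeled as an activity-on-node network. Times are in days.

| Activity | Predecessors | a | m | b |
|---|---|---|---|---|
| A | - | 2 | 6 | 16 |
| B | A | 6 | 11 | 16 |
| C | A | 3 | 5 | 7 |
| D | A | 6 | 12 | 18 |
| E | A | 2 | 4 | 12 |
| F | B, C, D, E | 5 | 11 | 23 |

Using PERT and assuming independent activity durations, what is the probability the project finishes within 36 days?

te_A = (2 + 4·6 + 16)/6 = 42/6 = 7; σ²_A = ((16−2)/6)² = 5.444
te_B = (6 + 4·11 + 16)/6 = 66/6 = 11; σ²_B = ((16−6)/6)² = 2.778
te_C = (3 + 4·5 + 7)/6 = 30/6 = 5; σ²_C = ((7−3)/6)² = 0.444
te_D = (6 + 4·12 + 18)/6 = 72/6 = 12; σ²_D = ((18−6)/6)² = 4.000
te_E = (2 + 4·4 + 12)/6 = 30/6 = 5; σ²_E = ((12−2)/6)² = 2.778
te_F = (5 + 4·11 + 23)/6 = 72/6 = 12; σ²_F = ((23−5)/6)² = 9.000

Forward pass:
ES_A = 0; EF_A = 7
ES_B = 7; EF_B = 7+11 = 18
ES_C = 7; EF_C = 7+5 = 12
ES_D = 7; EF_D = 7+12 = 19
ES_E = 7; EF_E = 7+5 = 12
ES_F = max(EF_B=18, EF_C=12, EF_D=19, EF_E=12) = 19; EF_F = 19+12 = 31
Expected project duration μ = 31 days. Critical path: A → D → F.

Variance along critical path = 5.444 + 4.000 + 9.000 = 18.444; σ = √18.444 = 4.295 days.
Z = (36 − 31) / 4.295 = 1.164
P(T ≤ 36) = Φ(1.164) ≈ 0.878

0.878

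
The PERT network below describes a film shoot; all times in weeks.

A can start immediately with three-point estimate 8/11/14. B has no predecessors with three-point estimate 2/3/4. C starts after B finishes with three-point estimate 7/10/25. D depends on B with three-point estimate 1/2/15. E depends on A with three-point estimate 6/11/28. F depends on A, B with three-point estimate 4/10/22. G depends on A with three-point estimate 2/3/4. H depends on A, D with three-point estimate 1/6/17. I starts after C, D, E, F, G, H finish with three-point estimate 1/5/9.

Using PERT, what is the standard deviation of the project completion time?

te_A = (8 + 4·11 + 14)/6 = 66/6 = 11; σ²_A = ((14−8)/6)² = 1.000
te_B = (2 + 4·3 + 4)/6 = 18/6 = 3; σ²_B = ((4−2)/6)² = 0.111
te_C = (7 + 4·10 + 25)/6 = 72/6 = 12; σ²_C = ((25−7)/6)² = 9.000
te_D = (1 + 4·2 + 15)/6 = 24/6 = 4; σ²_D = ((15−1)/6)² = 5.444
te_E = (6 + 4·11 + 28)/6 = 78/6 = 13; σ²_E = ((28−6)/6)² = 13.444
te_F = (4 + 4·10 + 22)/6 = 66/6 = 11; σ²_F = ((22−4)/6)² = 9.000
te_G = (2 + 4·3 + 4)/6 = 18/6 = 3; σ²_G = ((4−2)/6)² = 0.111
te_H = (1 + 4·6 + 17)/6 = 42/6 = 7; σ²_H = ((17−1)/6)² = 7.111
te_I = (1 + 4·5 + 9)/6 = 30/6 = 5; σ²_I = ((9−1)/6)² = 1.778

Forward pass:
ES_A = 0; EF_A = 11
ES_B = 0; EF_B = 3
ES_C = 3; EF_C = 3+12 = 15
ES_D = 3; EF_D = 3+4 = 7
ES_E = 11; EF_E = 11+13 = 24
ES_F = max(EF_A=11, EF_B=3) = 11; EF_F = 11+11 = 22
ES_G = 11; EF_G = 11+3 = 14
ES_H = max(EF_A=11, EF_D=7) = 11; EF_H = 11+7 = 18
ES_I = max(EF_C=15, EF_D=7, EF_E=24, EF_F=22, EF_G=14, EF_H=18) = 24; EF_I = 24+5 = 29
Expected project duration μ = 29 weeks. Critical path: A → E → I.

Variance along critical path = 1.000 + 13.444 + 1.778 = 16.222
σ = √16.222 = 4.028 weeks

4.03 weeks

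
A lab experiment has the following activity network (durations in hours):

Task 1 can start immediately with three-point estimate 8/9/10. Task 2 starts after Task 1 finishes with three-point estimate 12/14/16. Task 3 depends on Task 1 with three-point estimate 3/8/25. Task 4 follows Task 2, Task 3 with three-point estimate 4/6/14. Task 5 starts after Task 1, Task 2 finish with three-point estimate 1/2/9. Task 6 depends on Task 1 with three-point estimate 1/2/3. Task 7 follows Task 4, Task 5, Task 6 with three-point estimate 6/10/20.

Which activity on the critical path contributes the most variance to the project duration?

Task 7

te_Task 1 = (8 + 4·9 + 10)/6 = 54/6 = 9; σ²_Task 1 = ((10−8)/6)² = 0.111
te_Task 2 = (12 + 4·14 + 16)/6 = 84/6 = 14; σ²_Task 2 = ((16−12)/6)² = 0.444
te_Task 3 = (3 + 4·8 + 25)/6 = 60/6 = 10; σ²_Task 3 = ((25−3)/6)² = 13.444
te_Task 4 = (4 + 4·6 + 14)/6 = 42/6 = 7; σ²_Task 4 = ((14−4)/6)² = 2.778
te_Task 5 = (1 + 4·2 + 9)/6 = 18/6 = 3; σ²_Task 5 = ((9−1)/6)² = 1.778
te_Task 6 = (1 + 4·2 + 3)/6 = 12/6 = 2; σ²_Task 6 = ((3−1)/6)² = 0.111
te_Task 7 = (6 + 4·10 + 20)/6 = 66/6 = 11; σ²_Task 7 = ((20−6)/6)² = 5.444

Forward pass:
ES_Task 1 = 0; EF_Task 1 = 9
ES_Task 2 = 9; EF_Task 2 = 9+14 = 23
ES_Task 3 = 9; EF_Task 3 = 9+10 = 19
ES_Task 4 = max(EF_Task 2=23, EF_Task 3=19) = 23; EF_Task 4 = 23+7 = 30
ES_Task 5 = max(EF_Task 1=9, EF_Task 2=23) = 23; EF_Task 5 = 23+3 = 26
ES_Task 6 = 9; EF_Task 6 = 9+2 = 11
ES_Task 7 = max(EF_Task 4=30, EF_Task 5=26, EF_Task 6=11) = 30; EF_Task 7 = 30+11 = 41
Expected project duration μ = 41 hours. Critical path: Task 1 → Task 2 → Task 4 → Task 7.

Variances on critical path: σ²_Task 1=0.111, σ²_Task 2=0.444, σ²_Task 4=2.778, σ²_Task 7=5.444.
Largest is σ²_Task 7 = 5.444.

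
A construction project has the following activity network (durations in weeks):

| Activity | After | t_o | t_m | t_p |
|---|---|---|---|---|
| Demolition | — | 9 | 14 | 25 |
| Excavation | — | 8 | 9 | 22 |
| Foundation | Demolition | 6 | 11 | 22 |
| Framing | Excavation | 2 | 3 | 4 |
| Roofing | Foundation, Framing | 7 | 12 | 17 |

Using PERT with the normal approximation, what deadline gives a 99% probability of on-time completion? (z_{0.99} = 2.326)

te_Demolition = (9 + 4·14 + 25)/6 = 90/6 = 15; σ²_Demolition = ((25−9)/6)² = 7.111
te_Excavation = (8 + 4·9 + 22)/6 = 66/6 = 11; σ²_Excavation = ((22−8)/6)² = 5.444
te_Foundation = (6 + 4·11 + 22)/6 = 72/6 = 12; σ²_Foundation = ((22−6)/6)² = 7.111
te_Framing = (2 + 4·3 + 4)/6 = 18/6 = 3; σ²_Framing = ((4−2)/6)² = 0.111
te_Roofing = (7 + 4·12 + 17)/6 = 72/6 = 12; σ²_Roofing = ((17−7)/6)² = 2.778

Forward pass:
ES_Demolition = 0; EF_Demolition = 15
ES_Excavation = 0; EF_Excavation = 11
ES_Foundation = 15; EF_Foundation = 15+12 = 27
ES_Framing = 11; EF_Framing = 11+3 = 14
ES_Roofing = max(EF_Foundation=27, EF_Framing=14) = 27; EF_Roofing = 27+12 = 39
Expected project duration μ = 39 weeks. Critical path: Demolition → Foundation → Roofing.

Variance along critical path = 7.111 + 7.111 + 2.778 = 17.000; σ = 4.123 weeks.
D = μ + z·σ = 39 + 2.326·4.123 = 48.6 weeks

48.6 weeks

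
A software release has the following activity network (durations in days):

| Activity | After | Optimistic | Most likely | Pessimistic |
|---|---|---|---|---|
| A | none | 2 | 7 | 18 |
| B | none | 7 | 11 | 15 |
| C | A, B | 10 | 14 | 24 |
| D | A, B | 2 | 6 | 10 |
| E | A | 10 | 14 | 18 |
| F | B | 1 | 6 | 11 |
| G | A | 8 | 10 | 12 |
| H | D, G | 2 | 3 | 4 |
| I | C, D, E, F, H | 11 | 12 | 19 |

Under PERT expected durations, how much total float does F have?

9 days

te_A = (2 + 4·7 + 18)/6 = 48/6 = 8
te_B = (7 + 4·11 + 15)/6 = 66/6 = 11
te_C = (10 + 4·14 + 24)/6 = 90/6 = 15
te_D = (2 + 4·6 + 10)/6 = 36/6 = 6
te_E = (10 + 4·14 + 18)/6 = 84/6 = 14
te_F = (1 + 4·6 + 11)/6 = 36/6 = 6
te_G = (8 + 4·10 + 12)/6 = 60/6 = 10
te_H = (2 + 4·3 + 4)/6 = 18/6 = 3
te_I = (11 + 4·12 + 19)/6 = 78/6 = 13

Forward pass:
ES_A = 0; EF_A = 8
ES_B = 0; EF_B = 11
ES_C = max(EF_A=8, EF_B=11) = 11; EF_C = 11+15 = 26
ES_D = max(EF_A=8, EF_B=11) = 11; EF_D = 11+6 = 17
ES_E = 8; EF_E = 8+14 = 22
ES_F = 11; EF_F = 11+6 = 17
ES_G = 8; EF_G = 8+10 = 18
ES_H = max(EF_D=17, EF_G=18) = 18; EF_H = 18+3 = 21
ES_I = max(EF_C=26, EF_D=17, EF_E=22, EF_F=17, EF_H=21) = 26; EF_I = 26+13 = 39
Expected project duration μ = 39 days. Critical path: B → C → I.

Backward pass:
LF_I = 39; LS_I = 39−13 = 26
LF_H = LS_I = 26; LS_H = 26−3 = 23
LF_G = LS_H = 23; LS_G = 23−10 = 13
LF_F = LS_I = 26; LS_F = 26−6 = 20
LF_E = LS_I = 26; LS_E = 26−14 = 12
LF_D = min(LS_H=23, LS_I=26) = 23; LS_D = 23−6 = 17
LF_C = LS_I = 26; LS_C = 26−15 = 11
LF_B = min(LS_C=11, LS_D=17, LS_F=20) = 11; LS_B = 11−11 = 0
LF_A = min(LS_C=11, LS_D=17, LS_E=12, LS_G=13) = 11; LS_A = 11−8 = 3
Slack_F = LS_F − ES_F = 20 − 11 = 9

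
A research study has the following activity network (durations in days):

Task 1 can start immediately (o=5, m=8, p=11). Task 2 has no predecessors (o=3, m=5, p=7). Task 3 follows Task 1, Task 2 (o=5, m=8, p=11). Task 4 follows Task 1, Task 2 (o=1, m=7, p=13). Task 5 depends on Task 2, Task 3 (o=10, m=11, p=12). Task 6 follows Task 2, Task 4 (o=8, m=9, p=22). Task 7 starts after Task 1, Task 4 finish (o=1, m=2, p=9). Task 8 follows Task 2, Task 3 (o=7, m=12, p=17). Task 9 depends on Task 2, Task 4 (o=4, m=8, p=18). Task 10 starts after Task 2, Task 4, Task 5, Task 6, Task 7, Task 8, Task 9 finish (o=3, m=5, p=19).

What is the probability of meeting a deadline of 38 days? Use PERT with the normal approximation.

te_Task 1 = (5 + 4·8 + 11)/6 = 48/6 = 8; σ²_Task 1 = ((11−5)/6)² = 1.000
te_Task 2 = (3 + 4·5 + 7)/6 = 30/6 = 5; σ²_Task 2 = ((7−3)/6)² = 0.444
te_Task 3 = (5 + 4·8 + 11)/6 = 48/6 = 8; σ²_Task 3 = ((11−5)/6)² = 1.000
te_Task 4 = (1 + 4·7 + 13)/6 = 42/6 = 7; σ²_Task 4 = ((13−1)/6)² = 4.000
te_Task 5 = (10 + 4·11 + 12)/6 = 66/6 = 11; σ²_Task 5 = ((12−10)/6)² = 0.111
te_Task 6 = (8 + 4·9 + 22)/6 = 66/6 = 11; σ²_Task 6 = ((22−8)/6)² = 5.444
te_Task 7 = (1 + 4·2 + 9)/6 = 18/6 = 3; σ²_Task 7 = ((9−1)/6)² = 1.778
te_Task 8 = (7 + 4·12 + 17)/6 = 72/6 = 12; σ²_Task 8 = ((17−7)/6)² = 2.778
te_Task 9 = (4 + 4·8 + 18)/6 = 54/6 = 9; σ²_Task 9 = ((18−4)/6)² = 5.444
te_Task 10 = (3 + 4·5 + 19)/6 = 42/6 = 7; σ²_Task 10 = ((19−3)/6)² = 7.111

Forward pass:
ES_Task 1 = 0; EF_Task 1 = 8
ES_Task 2 = 0; EF_Task 2 = 5
ES_Task 3 = max(EF_Task 1=8, EF_Task 2=5) = 8; EF_Task 3 = 8+8 = 16
ES_Task 4 = max(EF_Task 1=8, EF_Task 2=5) = 8; EF_Task 4 = 8+7 = 15
ES_Task 5 = max(EF_Task 2=5, EF_Task 3=16) = 16; EF_Task 5 = 16+11 = 27
ES_Task 6 = max(EF_Task 2=5, EF_Task 4=15) = 15; EF_Task 6 = 15+11 = 26
ES_Task 7 = max(EF_Task 1=8, EF_Task 4=15) = 15; EF_Task 7 = 15+3 = 18
ES_Task 8 = max(EF_Task 2=5, EF_Task 3=16) = 16; EF_Task 8 = 16+12 = 28
ES_Task 9 = max(EF_Task 2=5, EF_Task 4=15) = 15; EF_Task 9 = 15+9 = 24
ES_Task 10 = max(EF_Task 2=5, EF_Task 4=15, EF_Task 5=27, EF_Task 6=26, EF_Task 7=18, EF_Task 8=28, EF_Task 9=24) = 28; EF_Task 10 = 28+7 = 35
Expected project duration μ = 35 days. Critical path: Task 1 → Task 3 → Task 8 → Task 10.

Variance along critical path = 1.000 + 1.000 + 2.778 + 7.111 = 11.889; σ = √11.889 = 3.448 days.
Z = (38 − 35) / 3.448 = 0.870
P(T ≤ 38) = Φ(0.870) ≈ 0.808

0.808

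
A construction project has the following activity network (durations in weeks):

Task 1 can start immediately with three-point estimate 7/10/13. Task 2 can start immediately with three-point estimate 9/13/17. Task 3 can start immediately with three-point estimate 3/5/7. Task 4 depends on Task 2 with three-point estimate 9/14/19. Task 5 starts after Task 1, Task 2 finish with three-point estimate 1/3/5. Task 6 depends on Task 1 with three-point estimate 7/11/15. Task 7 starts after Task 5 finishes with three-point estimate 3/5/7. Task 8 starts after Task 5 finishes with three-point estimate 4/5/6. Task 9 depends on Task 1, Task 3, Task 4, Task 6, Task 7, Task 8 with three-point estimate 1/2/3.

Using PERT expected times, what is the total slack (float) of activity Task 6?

6 weeks

te_Task 1 = (7 + 4·10 + 13)/6 = 60/6 = 10
te_Task 2 = (9 + 4·13 + 17)/6 = 78/6 = 13
te_Task 3 = (3 + 4·5 + 7)/6 = 30/6 = 5
te_Task 4 = (9 + 4·14 + 19)/6 = 84/6 = 14
te_Task 5 = (1 + 4·3 + 5)/6 = 18/6 = 3
te_Task 6 = (7 + 4·11 + 15)/6 = 66/6 = 11
te_Task 7 = (3 + 4·5 + 7)/6 = 30/6 = 5
te_Task 8 = (4 + 4·5 + 6)/6 = 30/6 = 5
te_Task 9 = (1 + 4·2 + 3)/6 = 12/6 = 2

Forward pass:
ES_Task 1 = 0; EF_Task 1 = 10
ES_Task 2 = 0; EF_Task 2 = 13
ES_Task 3 = 0; EF_Task 3 = 5
ES_Task 4 = 13; EF_Task 4 = 13+14 = 27
ES_Task 5 = max(EF_Task 1=10, EF_Task 2=13) = 13; EF_Task 5 = 13+3 = 16
ES_Task 6 = 10; EF_Task 6 = 10+11 = 21
ES_Task 7 = 16; EF_Task 7 = 16+5 = 21
ES_Task 8 = 16; EF_Task 8 = 16+5 = 21
ES_Task 9 = max(EF_Task 1=10, EF_Task 3=5, EF_Task 4=27, EF_Task 6=21, EF_Task 7=21, EF_Task 8=21) = 27; EF_Task 9 = 27+2 = 29
Expected project duration μ = 29 weeks. Critical path: Task 2 → Task 4 → Task 9.

Backward pass:
LF_Task 9 = 29; LS_Task 9 = 29−2 = 27
LF_Task 8 = LS_Task 9 = 27; LS_Task 8 = 27−5 = 22
LF_Task 7 = LS_Task 9 = 27; LS_Task 7 = 27−5 = 22
LF_Task 6 = LS_Task 9 = 27; LS_Task 6 = 27−11 = 16
LF_Task 5 = min(LS_Task 7=22, LS_Task 8=22) = 22; LS_Task 5 = 22−3 = 19
LF_Task 4 = LS_Task 9 = 27; LS_Task 4 = 27−14 = 13
LF_Task 3 = LS_Task 9 = 27; LS_Task 3 = 27−5 = 22
LF_Task 2 = min(LS_Task 4=13, LS_Task 5=19) = 13; LS_Task 2 = 13−13 = 0
LF_Task 1 = min(LS_Task 5=19, LS_Task 6=16, LS_Task 9=27) = 16; LS_Task 1 = 16−10 = 6
Slack_Task 6 = LS_Task 6 − ES_Task 6 = 16 − 10 = 6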